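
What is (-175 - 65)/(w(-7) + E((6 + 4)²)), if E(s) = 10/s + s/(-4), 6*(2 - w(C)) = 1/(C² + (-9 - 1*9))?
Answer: 111600/10651 ≈ 10.478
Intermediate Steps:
w(C) = 2 - 1/(6*(-18 + C²)) (w(C) = 2 - 1/(6*(C² + (-9 - 1*9))) = 2 - 1/(6*(C² + (-9 - 9))) = 2 - 1/(6*(C² - 18)) = 2 - 1/(6*(-18 + C²)))
E(s) = 10/s - s/4 (E(s) = 10/s + s*(-¼) = 10/s - s/4)
(-175 - 65)/(w(-7) + E((6 + 4)²)) = (-175 - 65)/((-217 + 12*(-7)²)/(6*(-18 + (-7)²)) + (10/((6 + 4)²) - (6 + 4)²/4)) = -240/((-217 + 12*49)/(6*(-18 + 49)) + (10/(10²) - ¼*10²)) = -240/((⅙)*(-217 + 588)/31 + (10/100 - ¼*100)) = -240/((⅙)*(1/31)*371 + (10*(1/100) - 25)) = -240/(371/186 + (⅒ - 25)) = -240/(371/186 - 249/10) = -240/(-10651/465) = -240*(-465/10651) = 111600/10651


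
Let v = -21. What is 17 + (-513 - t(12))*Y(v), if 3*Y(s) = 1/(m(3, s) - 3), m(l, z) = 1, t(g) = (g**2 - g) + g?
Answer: 253/2 ≈ 126.50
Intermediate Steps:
t(g) = g**2
Y(s) = -1/6 (Y(s) = 1/(3*(1 - 3)) = (1/3)/(-2) = (1/3)*(-1/2) = -1/6)
17 + (-513 - t(12))*Y(v) = 17 + (-513 - 1*12**2)*(-1/6) = 17 + (-513 - 1*144)*(-1/6) = 17 + (-513 - 144)*(-1/6) = 17 - 657*(-1/6) = 17 + 219/2 = 253/2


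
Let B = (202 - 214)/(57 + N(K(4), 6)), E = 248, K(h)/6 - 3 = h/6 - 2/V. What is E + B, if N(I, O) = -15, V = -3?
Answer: 1734/7 ≈ 247.71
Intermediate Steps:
K(h) = 22 + h (K(h) = 18 + 6*(h/6 - 2/(-3)) = 18 + 6*(h*(⅙) - 2*(-⅓)) = 18 + 6*(h/6 + ⅔) = 18 + 6*(⅔ + h/6) = 18 + (4 + h) = 22 + h)
B = -2/7 (B = (202 - 214)/(57 - 15) = -12/42 = -12*1/42 = -2/7 ≈ -0.28571)
E + B = 248 - 2/7 = 1734/7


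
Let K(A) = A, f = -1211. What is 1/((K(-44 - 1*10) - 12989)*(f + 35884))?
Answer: -1/452239939 ≈ -2.2112e-9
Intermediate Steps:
1/((K(-44 - 1*10) - 12989)*(f + 35884)) = 1/(((-44 - 1*10) - 12989)*(-1211 + 35884)) = 1/(((-44 - 10) - 12989)*34673) = 1/((-54 - 12989)*34673) = 1/(-13043*34673) = 1/(-452239939) = -1/452239939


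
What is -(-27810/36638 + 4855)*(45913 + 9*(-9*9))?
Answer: -4017979970560/18319 ≈ -2.1933e+8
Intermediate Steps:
-(-27810/36638 + 4855)*(45913 + 9*(-9*9)) = -(-27810*1/36638 + 4855)*(45913 + 9*(-81)) = -(-13905/18319 + 4855)*(45913 - 729) = -88924840*45184/18319 = -1*4017979970560/18319 = -4017979970560/18319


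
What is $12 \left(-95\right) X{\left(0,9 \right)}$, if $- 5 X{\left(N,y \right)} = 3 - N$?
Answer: $684$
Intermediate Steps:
$X{\left(N,y \right)} = - \frac{3}{5} + \frac{N}{5}$ ($X{\left(N,y \right)} = - \frac{3 - N}{5} = - \frac{3}{5} + \frac{N}{5}$)
$12 \left(-95\right) X{\left(0,9 \right)} = 12 \left(-95\right) \left(- \frac{3}{5} + \frac{1}{5} \cdot 0\right) = - 1140 \left(- \frac{3}{5} + 0\right) = \left(-1140\right) \left(- \frac{3}{5}\right) = 684$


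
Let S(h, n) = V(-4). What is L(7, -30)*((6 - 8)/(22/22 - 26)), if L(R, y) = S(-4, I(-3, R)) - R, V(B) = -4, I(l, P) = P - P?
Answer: -22/25 ≈ -0.88000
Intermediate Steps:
I(l, P) = 0
S(h, n) = -4
L(R, y) = -4 - R
L(7, -30)*((6 - 8)/(22/22 - 26)) = (-4 - 1*7)*((6 - 8)/(22/22 - 26)) = (-4 - 7)*(-2/(22*(1/22) - 26)) = -(-22)/(1 - 26) = -(-22)/(-25) = -(-22)*(-1)/25 = -11*2/25 = -22/25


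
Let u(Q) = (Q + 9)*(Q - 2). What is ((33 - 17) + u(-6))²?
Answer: 64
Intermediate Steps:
u(Q) = (-2 + Q)*(9 + Q) (u(Q) = (9 + Q)*(-2 + Q) = (-2 + Q)*(9 + Q))
((33 - 17) + u(-6))² = ((33 - 17) + (-18 + (-6)² + 7*(-6)))² = (16 + (-18 + 36 - 42))² = (16 - 24)² = (-8)² = 64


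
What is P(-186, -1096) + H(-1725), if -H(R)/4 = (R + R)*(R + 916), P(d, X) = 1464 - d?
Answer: -11162550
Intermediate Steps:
H(R) = -8*R*(916 + R) (H(R) = -4*(R + R)*(R + 916) = -4*2*R*(916 + R) = -8*R*(916 + R))
P(-186, -1096) + H(-1725) = (1464 - 1*(-186)) - 8*(-1725)*(916 - 1725) = (1464 + 186) - 8*(-1725)*(-809) = 1650 - 11164200 = -11162550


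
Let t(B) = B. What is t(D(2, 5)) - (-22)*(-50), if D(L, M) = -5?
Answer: -1105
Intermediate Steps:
t(D(2, 5)) - (-22)*(-50) = -5 - (-22)*(-50) = -5 - 1*1100 = -5 - 1100 = -1105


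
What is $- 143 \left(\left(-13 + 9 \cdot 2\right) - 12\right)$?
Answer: $1001$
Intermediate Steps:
$- 143 \left(\left(-13 + 9 \cdot 2\right) - 12\right) = - 143 \left(\left(-13 + 18\right) - 12\right) = - 143 \left(5 - 12\right) = \left(-143\right) \left(-7\right) = 1001$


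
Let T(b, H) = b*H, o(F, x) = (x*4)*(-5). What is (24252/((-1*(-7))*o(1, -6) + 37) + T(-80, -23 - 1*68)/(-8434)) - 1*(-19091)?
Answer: 70703495523/3698309 ≈ 19118.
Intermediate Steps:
o(F, x) = -20*x (o(F, x) = (4*x)*(-5) = -20*x)
T(b, H) = H*b
(24252/((-1*(-7))*o(1, -6) + 37) + T(-80, -23 - 1*68)/(-8434)) - 1*(-19091) = (24252/((-1*(-7))*(-20*(-6)) + 37) + ((-23 - 1*68)*(-80))/(-8434)) - 1*(-19091) = (24252/(7*120 + 37) + ((-23 - 68)*(-80))*(-1/8434)) + 19091 = (24252/(840 + 37) - 91*(-80)*(-1/8434)) + 19091 = (24252/877 + 7280*(-1/8434)) + 19091 = (24252*(1/877) - 3640/4217) + 19091 = (24252/877 - 3640/4217) + 19091 = 99078404/3698309 + 19091 = 70703495523/3698309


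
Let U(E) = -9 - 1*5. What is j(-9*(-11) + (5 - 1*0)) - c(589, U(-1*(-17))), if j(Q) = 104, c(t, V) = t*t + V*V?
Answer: -347013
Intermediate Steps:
U(E) = -14 (U(E) = -9 - 5 = -14)
c(t, V) = V**2 + t**2 (c(t, V) = t**2 + V**2 = V**2 + t**2)
j(-9*(-11) + (5 - 1*0)) - c(589, U(-1*(-17))) = 104 - ((-14)**2 + 589**2) = 104 - (196 + 346921) = 104 - 1*347117 = 104 - 347117 = -347013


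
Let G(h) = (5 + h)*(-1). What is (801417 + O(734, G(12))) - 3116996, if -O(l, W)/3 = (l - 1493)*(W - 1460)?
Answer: -5678708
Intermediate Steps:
G(h) = -5 - h
O(l, W) = -3*(-1493 + l)*(-1460 + W) (O(l, W) = -3*(l - 1493)*(W - 1460) = -3*(-1493 + l)*(-1460 + W))
(801417 + O(734, G(12))) - 3116996 = (801417 + (-6539340 + 4380*734 + 4479*(-5 - 1*12) - 3*(-5 - 1*12)*734)) - 3116996 = (801417 + (-6539340 + 3214920 + 4479*(-5 - 12) - 3*(-5 - 12)*734)) - 3116996 = (801417 + (-6539340 + 3214920 + 4479*(-17) - 3*(-17)*734)) - 3116996 = (801417 + (-6539340 + 3214920 - 76143 + 37434)) - 3116996 = (801417 - 3363129) - 3116996 = -2561712 - 3116996 = -5678708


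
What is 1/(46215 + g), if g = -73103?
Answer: -1/26888 ≈ -3.7191e-5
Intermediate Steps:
1/(46215 + g) = 1/(46215 - 73103) = 1/(-26888) = -1/26888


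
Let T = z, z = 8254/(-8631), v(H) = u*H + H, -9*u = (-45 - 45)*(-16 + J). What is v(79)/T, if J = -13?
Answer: 197054361/8254 ≈ 23874.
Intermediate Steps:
u = -290 (u = -(-45 - 45)*(-16 - 13)/9 = -(-10)*(-29) = -1/9*2610 = -290)
v(H) = -289*H (v(H) = -290*H + H = -289*H)
z = -8254/8631 (z = 8254*(-1/8631) = -8254/8631 ≈ -0.95632)
T = -8254/8631 ≈ -0.95632
v(79)/T = (-289*79)/(-8254/8631) = -22831*(-8631/8254) = 197054361/8254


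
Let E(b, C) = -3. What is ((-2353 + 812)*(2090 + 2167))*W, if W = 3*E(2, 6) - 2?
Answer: 72160407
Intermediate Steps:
W = -11 (W = 3*(-3) - 2 = -9 - 2 = -11)
((-2353 + 812)*(2090 + 2167))*W = ((-2353 + 812)*(2090 + 2167))*(-11) = -1541*4257*(-11) = -6560037*(-11) = 72160407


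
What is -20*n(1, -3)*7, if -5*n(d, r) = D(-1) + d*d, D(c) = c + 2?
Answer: 56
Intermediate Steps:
D(c) = 2 + c
n(d, r) = -⅕ - d²/5 (n(d, r) = -((2 - 1) + d*d)/5 = -(1 + d²)/5 = -⅕ - d²/5)
-20*n(1, -3)*7 = -20*(-⅕ - ⅕*1²)*7 = -20*(-⅕ - ⅕*1)*7 = -20*(-⅕ - ⅕)*7 = -20*(-⅖)*7 = 8*7 = 56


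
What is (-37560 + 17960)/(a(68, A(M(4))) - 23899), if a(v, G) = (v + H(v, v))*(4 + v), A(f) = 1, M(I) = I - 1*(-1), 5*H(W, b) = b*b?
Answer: -98000/237913 ≈ -0.41192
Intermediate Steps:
H(W, b) = b²/5 (H(W, b) = (b*b)/5 = b²/5)
M(I) = 1 + I (M(I) = I + 1 = 1 + I)
a(v, G) = (4 + v)*(v + v²/5) (a(v, G) = (v + v²/5)*(4 + v) = (4 + v)*(v + v²/5))
(-37560 + 17960)/(a(68, A(M(4))) - 23899) = (-37560 + 17960)/((⅕)*68*(20 + 68² + 9*68) - 23899) = -19600/((⅕)*68*(20 + 4624 + 612) - 23899) = -19600/((⅕)*68*5256 - 23899) = -19600/(357408/5 - 23899) = -19600/237913/5 = -19600*5/237913 = -98000/237913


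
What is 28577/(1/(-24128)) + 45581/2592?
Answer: -1787199133171/2592 ≈ -6.8951e+8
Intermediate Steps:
28577/(1/(-24128)) + 45581/2592 = 28577/(-1/24128) + 45581*(1/2592) = 28577*(-24128) + 45581/2592 = -689505856 + 45581/2592 = -1787199133171/2592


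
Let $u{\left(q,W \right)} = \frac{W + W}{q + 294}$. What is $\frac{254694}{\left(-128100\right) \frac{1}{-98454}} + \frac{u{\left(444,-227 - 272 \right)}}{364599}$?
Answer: $\frac{4608746680050308}{23543980425} \approx 1.9575 \cdot 10^{5}$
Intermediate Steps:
$u{\left(q,W \right)} = \frac{2 W}{294 + q}$
$\frac{254694}{\left(-128100\right) \frac{1}{-98454}} + \frac{u{\left(444,-227 - 272 \right)}}{364599} = \frac{254694}{\left(-128100\right) \frac{1}{-98454}} + \frac{2 \left(-227 - 272\right) \frac{1}{294 + 444}}{364599} = \frac{254694}{\left(-128100\right) \left(- \frac{1}{98454}\right)} + \frac{2 \left(-227 - 272\right)}{738} \cdot \frac{1}{364599} = \frac{254694}{\frac{350}{269}} + 2 \left(-499\right) \frac{1}{738} \cdot \frac{1}{364599} = 254694 \cdot \frac{269}{350} - \frac{499}{134537031} = \frac{34256343}{175} - \frac{499}{134537031} = \frac{4608746680050308}{23543980425}$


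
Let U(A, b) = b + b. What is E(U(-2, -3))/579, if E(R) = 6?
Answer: 2/193 ≈ 0.010363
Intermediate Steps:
U(A, b) = 2*b
E(U(-2, -3))/579 = 6/579 = 6*(1/579) = 2/193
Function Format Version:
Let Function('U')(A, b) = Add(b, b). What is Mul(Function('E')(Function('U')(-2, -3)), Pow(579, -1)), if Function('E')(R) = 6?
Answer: Rational(2, 193) ≈ 0.010363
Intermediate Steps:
Function('U')(A, b) = Mul(2, b)
Mul(Function('E')(Function('U')(-2, -3)), Pow(579, -1)) = Mul(6, Pow(579, -1)) = Mul(6, Rational(1, 579)) = Rational(2, 193)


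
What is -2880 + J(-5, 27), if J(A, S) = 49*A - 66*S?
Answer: -4907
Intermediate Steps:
J(A, S) = -66*S + 49*A
-2880 + J(-5, 27) = -2880 + (-66*27 + 49*(-5)) = -2880 + (-1782 - 245) = -2880 - 2027 = -4907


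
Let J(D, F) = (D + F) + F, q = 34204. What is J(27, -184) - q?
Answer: -34545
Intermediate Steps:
J(D, F) = D + 2*F
J(27, -184) - q = (27 + 2*(-184)) - 1*34204 = (27 - 368) - 34204 = -341 - 34204 = -34545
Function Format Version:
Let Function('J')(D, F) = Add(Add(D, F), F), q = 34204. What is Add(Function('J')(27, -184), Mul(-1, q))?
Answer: -34545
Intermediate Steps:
Function('J')(D, F) = Add(D, Mul(2, F))
Add(Function('J')(27, -184), Mul(-1, q)) = Add(Add(27, Mul(2, -184)), Mul(-1, 34204)) = Add(Add(27, -368), -34204) = Add(-341, -34204) = -34545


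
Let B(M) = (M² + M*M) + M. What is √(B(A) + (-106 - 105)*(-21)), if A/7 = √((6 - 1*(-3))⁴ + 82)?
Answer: √(655445 + 7*√6643) ≈ 809.95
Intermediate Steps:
A = 7*√6643 (A = 7*√((6 - 1*(-3))⁴ + 82) = 7*√((6 + 3)⁴ + 82) = 7*√(9⁴ + 82) = 7*√(6561 + 82) = 7*√6643 ≈ 570.53)
B(M) = M + 2*M² (B(M) = (M² + M²) + M = 2*M² + M = M + 2*M²)
√(B(A) + (-106 - 105)*(-21)) = √((7*√6643)*(1 + 2*(7*√6643)) + (-106 - 105)*(-21)) = √((7*√6643)*(1 + 14*√6643) - 211*(-21)) = √(7*√6643*(1 + 14*√6643) + 4431) = √(4431 + 7*√6643*(1 + 14*√6643))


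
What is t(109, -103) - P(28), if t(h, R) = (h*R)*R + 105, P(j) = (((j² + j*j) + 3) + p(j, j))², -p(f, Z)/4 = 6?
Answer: -1236723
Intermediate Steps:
p(f, Z) = -24 (p(f, Z) = -4*6 = -24)
P(j) = (-21 + 2*j²)² (P(j) = (((j² + j*j) + 3) - 24)² = (((j² + j²) + 3) - 24)² = ((2*j² + 3) - 24)² = ((3 + 2*j²) - 24)² = (-21 + 2*j²)²)
t(h, R) = 105 + h*R² (t(h, R) = (R*h)*R + 105 = h*R² + 105 = 105 + h*R²)
t(109, -103) - P(28) = (105 + 109*(-103)²) - (-21 + 2*28²)² = (105 + 109*10609) - (-21 + 2*784)² = (105 + 1156381) - (-21 + 1568)² = 1156486 - 1*1547² = 1156486 - 1*2393209 = 1156486 - 2393209 = -1236723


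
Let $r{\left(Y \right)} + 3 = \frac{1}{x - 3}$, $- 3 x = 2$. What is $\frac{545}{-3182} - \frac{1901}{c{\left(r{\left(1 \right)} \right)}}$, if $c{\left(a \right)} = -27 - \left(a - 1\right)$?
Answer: $\frac{16600638}{198875} \approx 83.473$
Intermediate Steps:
$x = - \frac{2}{3}$ ($x = \left(- \frac{1}{3}\right) 2 = - \frac{2}{3} \approx -0.66667$)
$r{\left(Y \right)} = - \frac{36}{11}$ ($r{\left(Y \right)} = -3 + \frac{1}{- \frac{2}{3} - 3} = -3 + \frac{1}{- \frac{11}{3}} = -3 - \frac{3}{11} = - \frac{36}{11}$)
$c{\left(a \right)} = -26 - a$ ($c{\left(a \right)} = -27 - \left(-1 + a\right) = -26 - a$)
$\frac{545}{-3182} - \frac{1901}{c{\left(r{\left(1 \right)} \right)}} = \frac{545}{-3182} - \frac{1901}{-26 - - \frac{36}{11}} = 545 \left(- \frac{1}{3182}\right) - \frac{1901}{-26 + \frac{36}{11}} = - \frac{545}{3182} - \frac{1901}{- \frac{250}{11}} = - \frac{545}{3182} - - \frac{20911}{250} = - \frac{545}{3182} + \frac{20911}{250} = \frac{16600638}{198875}$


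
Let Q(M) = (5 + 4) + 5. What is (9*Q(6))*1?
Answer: 126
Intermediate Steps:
Q(M) = 14 (Q(M) = 9 + 5 = 14)
(9*Q(6))*1 = (9*14)*1 = 126*1 = 126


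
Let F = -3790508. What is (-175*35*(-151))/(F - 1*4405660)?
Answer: -924875/8196168 ≈ -0.11284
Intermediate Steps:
(-175*35*(-151))/(F - 1*4405660) = (-175*35*(-151))/(-3790508 - 1*4405660) = (-6125*(-151))/(-3790508 - 4405660) = 924875/(-8196168) = 924875*(-1/8196168) = -924875/8196168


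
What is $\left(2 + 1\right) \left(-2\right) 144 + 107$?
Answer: $-757$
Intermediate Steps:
$\left(2 + 1\right) \left(-2\right) 144 + 107 = 3 \left(-2\right) 144 + 107 = \left(-6\right) 144 + 107 = -864 + 107 = -757$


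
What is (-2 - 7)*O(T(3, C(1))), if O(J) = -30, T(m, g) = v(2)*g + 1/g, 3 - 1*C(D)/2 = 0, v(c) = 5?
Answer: 270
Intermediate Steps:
C(D) = 6 (C(D) = 6 - 2*0 = 6 + 0 = 6)
T(m, g) = 1/g + 5*g (T(m, g) = 5*g + 1/g = 1/g + 5*g)
(-2 - 7)*O(T(3, C(1))) = (-2 - 7)*(-30) = -9*(-30) = 270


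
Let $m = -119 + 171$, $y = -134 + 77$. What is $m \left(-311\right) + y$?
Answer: $-16229$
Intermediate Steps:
$y = -57$
$m = 52$
$m \left(-311\right) + y = 52 \left(-311\right) - 57 = -16172 - 57 = -16229$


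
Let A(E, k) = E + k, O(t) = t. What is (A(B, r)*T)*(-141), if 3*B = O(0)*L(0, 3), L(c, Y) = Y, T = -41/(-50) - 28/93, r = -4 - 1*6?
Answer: 113411/155 ≈ 731.68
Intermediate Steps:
r = -10 (r = -4 - 6 = -10)
T = 2413/4650 (T = -41*(-1/50) - 28*1/93 = 41/50 - 28/93 = 2413/4650 ≈ 0.51892)
B = 0 (B = (0*3)/3 = (1/3)*0 = 0)
(A(B, r)*T)*(-141) = ((0 - 10)*(2413/4650))*(-141) = -10*2413/4650*(-141) = -2413/465*(-141) = 113411/155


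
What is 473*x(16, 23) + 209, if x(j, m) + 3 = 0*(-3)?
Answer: -1210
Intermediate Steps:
x(j, m) = -3 (x(j, m) = -3 + 0*(-3) = -3 + 0 = -3)
473*x(16, 23) + 209 = 473*(-3) + 209 = -1419 + 209 = -1210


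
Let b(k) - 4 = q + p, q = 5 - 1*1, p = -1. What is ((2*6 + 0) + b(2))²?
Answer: 361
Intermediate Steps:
q = 4 (q = 5 - 1 = 4)
b(k) = 7 (b(k) = 4 + (4 - 1) = 4 + 3 = 7)
((2*6 + 0) + b(2))² = ((2*6 + 0) + 7)² = ((12 + 0) + 7)² = (12 + 7)² = 19² = 361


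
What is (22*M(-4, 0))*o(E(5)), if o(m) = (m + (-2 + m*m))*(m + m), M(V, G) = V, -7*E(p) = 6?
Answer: -109824/343 ≈ -320.19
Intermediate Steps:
E(p) = -6/7 (E(p) = -1/7*6 = -6/7)
o(m) = 2*m*(-2 + m + m**2) (o(m) = (m + (-2 + m**2))*(2*m) = (-2 + m + m**2)*(2*m) = 2*m*(-2 + m + m**2))
(22*M(-4, 0))*o(E(5)) = (22*(-4))*(2*(-6/7)*(-2 - 6/7 + (-6/7)**2)) = -176*(-6)*(-2 - 6/7 + 36/49)/7 = -176*(-6)*(-104)/(7*49) = -88*1248/343 = -109824/343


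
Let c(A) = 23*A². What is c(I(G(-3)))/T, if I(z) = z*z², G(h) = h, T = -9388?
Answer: -16767/9388 ≈ -1.7860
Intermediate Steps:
I(z) = z³
c(I(G(-3)))/T = (23*((-3)³)²)/(-9388) = (23*(-27)²)*(-1/9388) = (23*729)*(-1/9388) = 16767*(-1/9388) = -16767/9388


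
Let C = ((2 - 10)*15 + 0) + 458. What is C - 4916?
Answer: -4578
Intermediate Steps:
C = 338 (C = (-8*15 + 0) + 458 = (-120 + 0) + 458 = -120 + 458 = 338)
C - 4916 = 338 - 4916 = -4578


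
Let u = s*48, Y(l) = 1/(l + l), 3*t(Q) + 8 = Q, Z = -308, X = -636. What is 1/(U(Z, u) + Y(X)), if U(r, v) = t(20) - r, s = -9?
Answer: 1272/396863 ≈ 0.0032051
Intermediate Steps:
t(Q) = -8/3 + Q/3
Y(l) = 1/(2*l)
u = -432 (u = -9*48 = -432)
U(r, v) = 4 - r (U(r, v) = (-8/3 + (1/3)*20) - r = (-8/3 + 20/3) - r = 4 - r)
1/(U(Z, u) + Y(X)) = 1/((4 - 1*(-308)) + (1/2)/(-636)) = 1/((4 + 308) + (1/2)*(-1/636)) = 1/(312 - 1/1272) = 1/(396863/1272) = 1272/396863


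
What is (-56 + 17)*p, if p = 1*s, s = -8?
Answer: 312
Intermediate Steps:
p = -8 (p = 1*(-8) = -8)
(-56 + 17)*p = (-56 + 17)*(-8) = -39*(-8) = 312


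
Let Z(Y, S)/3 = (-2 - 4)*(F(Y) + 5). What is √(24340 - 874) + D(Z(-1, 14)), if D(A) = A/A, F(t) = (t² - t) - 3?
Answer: 1 + √23466 ≈ 154.19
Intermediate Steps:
F(t) = -3 + t² - t
Z(Y, S) = -36 - 18*Y² + 18*Y (Z(Y, S) = 3*((-2 - 4)*((-3 + Y² - Y) + 5)) = 3*(-6*(2 + Y² - Y)) = 3*(-12 - 6*Y² + 6*Y) = -36 - 18*Y² + 18*Y)
D(A) = 1
√(24340 - 874) + D(Z(-1, 14)) = √(24340 - 874) + 1 = √23466 + 1 = 1 + √23466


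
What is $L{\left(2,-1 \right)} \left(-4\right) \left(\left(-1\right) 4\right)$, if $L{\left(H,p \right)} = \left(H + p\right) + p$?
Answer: $0$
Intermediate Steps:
$L{\left(H,p \right)} = H + 2 p$
$L{\left(2,-1 \right)} \left(-4\right) \left(\left(-1\right) 4\right) = \left(2 + 2 \left(-1\right)\right) \left(-4\right) \left(\left(-1\right) 4\right) = \left(2 - 2\right) \left(-4\right) \left(-4\right) = 0 \left(-4\right) \left(-4\right) = 0 \left(-4\right) = 0$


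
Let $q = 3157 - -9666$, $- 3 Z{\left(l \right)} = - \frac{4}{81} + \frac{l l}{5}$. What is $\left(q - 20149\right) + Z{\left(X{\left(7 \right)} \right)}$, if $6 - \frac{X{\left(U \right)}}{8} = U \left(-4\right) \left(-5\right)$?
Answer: $- \frac{101984974}{1215} \approx -83938.0$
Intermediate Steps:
$X{\left(U \right)} = 48 - 160 U$ ($X{\left(U \right)} = 48 - 8 U \left(-4\right) \left(-5\right) = 48 - 8 - 4 U \left(-5\right) = 48 - 8 \cdot 20 U = 48 - 160 U$)
$Z{\left(l \right)} = \frac{4}{243} - \frac{l^{2}}{15}$ ($Z{\left(l \right)} = - \frac{- \frac{4}{81} + \frac{l l}{5}}{3} = - \frac{\left(-4\right) \frac{1}{81} + l^{2} \cdot \frac{1}{5}}{3} = - \frac{- \frac{4}{81} + \frac{l^{2}}{5}}{3} = \frac{4}{243} - \frac{l^{2}}{15}$)
$q = 12823$ ($q = 3157 + 9666 = 12823$)
$\left(q - 20149\right) + Z{\left(X{\left(7 \right)} \right)} = \left(12823 - 20149\right) + \left(\frac{4}{243} - \frac{\left(48 - 1120\right)^{2}}{15}\right) = -7326 + \left(\frac{4}{243} - \frac{\left(48 - 1120\right)^{2}}{15}\right) = -7326 + \left(\frac{4}{243} - \frac{\left(-1072\right)^{2}}{15}\right) = -7326 + \left(\frac{4}{243} - \frac{1149184}{15}\right) = -7326 - \frac{93083884}{1215} = - \frac{101984974}{1215}$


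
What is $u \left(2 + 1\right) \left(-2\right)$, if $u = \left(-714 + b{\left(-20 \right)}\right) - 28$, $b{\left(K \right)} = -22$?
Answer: $4584$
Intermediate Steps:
$u = -764$ ($u = \left(-714 - 22\right) - 28 = -736 - 28 = -764$)
$u \left(2 + 1\right) \left(-2\right) = - 764 \left(2 + 1\right) \left(-2\right) = - 764 \cdot 3 \left(-2\right) = \left(-764\right) \left(-6\right) = 4584$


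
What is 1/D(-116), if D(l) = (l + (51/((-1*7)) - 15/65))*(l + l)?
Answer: 91/2607680 ≈ 3.4897e-5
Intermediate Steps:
D(l) = 2*l*(-684/91 + l) (D(l) = (l + (51/(-7) - 15*1/65))*(2*l) = (l + (51*(-1/7) - 3/13))*(2*l) = (l + (-51/7 - 3/13))*(2*l) = (l - 684/91)*(2*l) = (-684/91 + l)*(2*l) = 2*l*(-684/91 + l))
1/D(-116) = 1/((2/91)*(-116)*(-684 + 91*(-116))) = 1/((2/91)*(-116)*(-684 - 10556)) = 1/((2/91)*(-116)*(-11240)) = 1/(2607680/91) = 91/2607680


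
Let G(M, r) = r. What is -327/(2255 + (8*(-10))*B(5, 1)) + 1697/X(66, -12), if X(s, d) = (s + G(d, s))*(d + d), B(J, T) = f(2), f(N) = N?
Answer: -4591151/6636960 ≈ -0.69176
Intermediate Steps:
B(J, T) = 2
X(s, d) = 4*d*s (X(s, d) = (s + s)*(d + d) = (2*s)*(2*d) = 4*d*s)
-327/(2255 + (8*(-10))*B(5, 1)) + 1697/X(66, -12) = -327/(2255 + (8*(-10))*2) + 1697/((4*(-12)*66)) = -327/(2255 - 80*2) + 1697/(-3168) = -327/(2255 - 160) + 1697*(-1/3168) = -327/2095 - 1697/3168 = -4591151/6636960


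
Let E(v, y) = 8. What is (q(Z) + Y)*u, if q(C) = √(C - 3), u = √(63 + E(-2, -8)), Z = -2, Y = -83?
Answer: √71*(-83 + I*√5) ≈ -699.37 + 18.841*I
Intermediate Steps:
u = √71 (u = √(63 + 8) = √71 ≈ 8.4261)
q(C) = √(-3 + C)
(q(Z) + Y)*u = (√(-3 - 2) - 83)*√71 = (√(-5) - 83)*√71 = (I*√5 - 83)*√71 = (-83 + I*√5)*√71 = √71*(-83 + I*√5)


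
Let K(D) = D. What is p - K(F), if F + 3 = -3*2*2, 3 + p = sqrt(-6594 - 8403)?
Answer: 12 + I*sqrt(14997) ≈ 12.0 + 122.46*I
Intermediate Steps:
p = -3 + I*sqrt(14997) (p = -3 + sqrt(-6594 - 8403) = -3 + sqrt(-14997) = -3 + I*sqrt(14997) ≈ -3.0 + 122.46*I)
F = -15 (F = -3 - 3*2*2 = -3 - 6*2 = -3 - 12 = -15)
p - K(F) = (-3 + I*sqrt(14997)) - 1*(-15) = (-3 + I*sqrt(14997)) + 15 = 12 + I*sqrt(14997)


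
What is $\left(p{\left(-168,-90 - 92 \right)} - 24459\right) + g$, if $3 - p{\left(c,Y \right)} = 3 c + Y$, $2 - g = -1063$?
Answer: $-22705$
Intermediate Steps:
$g = 1065$ ($g = 2 - -1063 = 2 + 1063 = 1065$)
$p{\left(c,Y \right)} = 3 - Y - 3 c$ ($p{\left(c,Y \right)} = 3 - \left(3 c + Y\right) = 3 - \left(Y + 3 c\right) = 3 - Y - 3 c$)
$\left(p{\left(-168,-90 - 92 \right)} - 24459\right) + g = \left(\left(3 - \left(-90 - 92\right) - -504\right) - 24459\right) + 1065 = \left(\left(3 - -182 + 504\right) - 24459\right) + 1065 = \left(\left(3 + 182 + 504\right) - 24459\right) + 1065 = \left(689 - 24459\right) + 1065 = -23770 + 1065 = -22705$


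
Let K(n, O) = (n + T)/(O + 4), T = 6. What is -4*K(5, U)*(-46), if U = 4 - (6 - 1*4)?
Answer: 1012/3 ≈ 337.33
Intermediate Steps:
U = 2 (U = 4 - (6 - 4) = 4 - 1*2 = 4 - 2 = 2)
K(n, O) = (6 + n)/(4 + O) (K(n, O) = (n + 6)/(O + 4) = (6 + n)/(4 + O))
-4*K(5, U)*(-46) = -4*(6 + 5)/(4 + 2)*(-46) = -4*11/6*(-46) = -22/3*(-46) = 1012/3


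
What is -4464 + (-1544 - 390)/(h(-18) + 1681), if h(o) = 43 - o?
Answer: -3889111/871 ≈ -4465.1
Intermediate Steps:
-4464 + (-1544 - 390)/(h(-18) + 1681) = -4464 + (-1544 - 390)/((43 - 1*(-18)) + 1681) = -4464 - 1934/((43 + 18) + 1681) = -4464 - 1934/(61 + 1681) = -4464 - 1934/1742 = -4464 - 1934*1/1742 = -4464 - 967/871 = -3889111/871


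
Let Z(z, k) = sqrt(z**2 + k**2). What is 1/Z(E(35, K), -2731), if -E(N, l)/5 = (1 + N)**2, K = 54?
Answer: sqrt(49448761)/49448761 ≈ 0.00014221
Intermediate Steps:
E(N, l) = -5*(1 + N)**2
Z(z, k) = sqrt(k**2 + z**2)
1/Z(E(35, K), -2731) = 1/(sqrt((-2731)**2 + (-5*(1 + 35)**2)**2)) = 1/(sqrt(7458361 + (-5*36**2)**2)) = 1/(sqrt(7458361 + (-5*1296)**2)) = 1/(sqrt(7458361 + (-6480)**2)) = 1/(sqrt(7458361 + 41990400)) = 1/(sqrt(49448761)) = sqrt(49448761)/49448761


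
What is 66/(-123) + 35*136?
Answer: 195138/41 ≈ 4759.5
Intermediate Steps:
66/(-123) + 35*136 = 66*(-1/123) + 4760 = -22/41 + 4760 = 195138/41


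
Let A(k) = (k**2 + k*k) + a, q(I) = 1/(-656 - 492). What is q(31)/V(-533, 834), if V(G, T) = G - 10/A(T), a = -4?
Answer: 347777/212799184738 ≈ 1.6343e-6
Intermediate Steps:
q(I) = -1/1148 (q(I) = 1/(-1148) = -1/1148)
A(k) = -4 + 2*k**2 (A(k) = (k**2 + k*k) - 4 = (k**2 + k**2) - 4 = 2*k**2 - 4 = -4 + 2*k**2)
V(G, T) = G - 10/(-4 + 2*T**2)
q(31)/V(-533, 834) = -(-2 + 834**2)/(-5 - 533*(-2 + 834**2))/1148 = -(-2 + 695556)/(-5 - 533*(-2 + 695556))/1148 = -695554/(-5 - 533*695554)/1148 = -695554/(-5 - 370730282)/1148 = -1/(1148*((1/695554)*(-370730287))) = -1/(1148*(-370730287/695554)) = -1/1148*(-695554/370730287) = 347777/212799184738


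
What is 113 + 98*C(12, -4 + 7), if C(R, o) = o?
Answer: 407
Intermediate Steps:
113 + 98*C(12, -4 + 7) = 113 + 98*(-4 + 7) = 113 + 98*3 = 113 + 294 = 407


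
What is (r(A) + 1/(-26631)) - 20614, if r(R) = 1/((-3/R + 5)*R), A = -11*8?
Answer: -243194372336/11797533 ≈ -20614.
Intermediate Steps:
A = -88
r(R) = 1/(R*(5 - 3/R)) (r(R) = 1/((5 - 3/R)*R) = 1/(R*(5 - 3/R)))
(r(A) + 1/(-26631)) - 20614 = (1/(-3 + 5*(-88)) + 1/(-26631)) - 20614 = (1/(-3 - 440) - 1/26631) - 20614 = (1/(-443) - 1/26631) - 20614 = (-1/443 - 1/26631) - 20614 = -27074/11797533 - 20614 = -243194372336/11797533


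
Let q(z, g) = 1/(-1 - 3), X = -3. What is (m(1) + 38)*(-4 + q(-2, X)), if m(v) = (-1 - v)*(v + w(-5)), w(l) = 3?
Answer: -255/2 ≈ -127.50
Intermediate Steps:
m(v) = (-1 - v)*(3 + v) (m(v) = (-1 - v)*(v + 3) = (-1 - v)*(3 + v))
q(z, g) = -¼ (q(z, g) = 1/(-4) = -¼)
(m(1) + 38)*(-4 + q(-2, X)) = ((-3 - 1*1² - 4*1) + 38)*(-4 - ¼) = ((-3 - 1*1 - 4) + 38)*(-17/4) = ((-3 - 1 - 4) + 38)*(-17/4) = (-8 + 38)*(-17/4) = 30*(-17/4) = -255/2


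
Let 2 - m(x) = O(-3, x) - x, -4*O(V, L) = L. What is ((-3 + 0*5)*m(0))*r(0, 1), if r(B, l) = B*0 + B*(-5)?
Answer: 0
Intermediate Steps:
O(V, L) = -L/4
r(B, l) = -5*B (r(B, l) = 0 - 5*B = -5*B)
m(x) = 2 + 5*x/4 (m(x) = 2 - (-x/4 - x) = 2 - (-5)*x/4 = 2 + 5*x/4)
((-3 + 0*5)*m(0))*r(0, 1) = ((-3 + 0*5)*(2 + (5/4)*0))*(-5*0) = ((-3 + 0)*(2 + 0))*0 = -3*2*0 = -6*0 = 0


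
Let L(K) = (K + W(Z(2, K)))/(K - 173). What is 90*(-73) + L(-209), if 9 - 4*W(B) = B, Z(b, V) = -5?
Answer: -5019069/764 ≈ -6569.5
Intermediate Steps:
W(B) = 9/4 - B/4
L(K) = (7/2 + K)/(-173 + K) (L(K) = (K + (9/4 - ¼*(-5)))/(K - 173) = (K + (9/4 + 5/4))/(-173 + K) = (K + 7/2)/(-173 + K) = (7/2 + K)/(-173 + K))
90*(-73) + L(-209) = 90*(-73) + (7/2 - 209)/(-173 - 209) = -6570 - 411/2/(-382) = -6570 - 1/382*(-411/2) = -6570 + 411/764 = -5019069/764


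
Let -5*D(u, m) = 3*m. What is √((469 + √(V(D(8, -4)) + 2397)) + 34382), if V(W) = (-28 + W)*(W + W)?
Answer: √(871275 + 15*√6317)/5 ≈ 186.81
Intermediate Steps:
D(u, m) = -3*m/5
V(W) = 2*W*(-28 + W) (V(W) = (-28 + W)*(2*W) = 2*W*(-28 + W))
√((469 + √(V(D(8, -4)) + 2397)) + 34382) = √((469 + √(2*(-⅗*(-4))*(-28 - ⅗*(-4)) + 2397)) + 34382) = √((469 + √(2*(12/5)*(-28 + 12/5) + 2397)) + 34382) = √((469 + √(2*(12/5)*(-128/5) + 2397)) + 34382) = √((469 + √(-3072/25 + 2397)) + 34382) = √((469 + √(56853/25)) + 34382) = √((469 + 3*√6317/5) + 34382) = √(34851 + 3*√6317/5)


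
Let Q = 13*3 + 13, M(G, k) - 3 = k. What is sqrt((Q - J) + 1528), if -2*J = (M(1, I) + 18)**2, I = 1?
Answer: sqrt(1822) ≈ 42.685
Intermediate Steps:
M(G, k) = 3 + k
Q = 52 (Q = 39 + 13 = 52)
J = -242 (J = -((3 + 1) + 18)**2/2 = -(4 + 18)**2/2 = -1/2*22**2 = -1/2*484 = -242)
sqrt((Q - J) + 1528) = sqrt((52 - 1*(-242)) + 1528) = sqrt((52 + 242) + 1528) = sqrt(294 + 1528) = sqrt(1822)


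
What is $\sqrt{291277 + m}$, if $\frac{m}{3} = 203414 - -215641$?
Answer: $\sqrt{1548442} \approx 1244.4$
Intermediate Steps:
$m = 1257165$ ($m = 3 \left(203414 - -215641\right) = 3 \left(203414 + 215641\right) = 3 \cdot 419055 = 1257165$)
$\sqrt{291277 + m} = \sqrt{291277 + 1257165} = \sqrt{1548442}$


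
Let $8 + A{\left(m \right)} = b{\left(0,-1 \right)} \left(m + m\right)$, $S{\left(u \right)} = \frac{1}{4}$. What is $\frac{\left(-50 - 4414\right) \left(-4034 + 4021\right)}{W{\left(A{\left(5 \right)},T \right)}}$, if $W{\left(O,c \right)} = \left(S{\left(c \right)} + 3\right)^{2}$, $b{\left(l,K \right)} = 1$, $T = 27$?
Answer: $\frac{71424}{13} \approx 5494.2$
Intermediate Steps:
$S{\left(u \right)} = \frac{1}{4}$
$A{\left(m \right)} = -8 + 2 m$ ($A{\left(m \right)} = -8 + 1 \left(m + m\right) = -8 + 1 \cdot 2 m = -8 + 2 m$)
$W{\left(O,c \right)} = \frac{169}{16}$ ($W{\left(O,c \right)} = \left(\frac{1}{4} + 3\right)^{2} = \left(\frac{13}{4}\right)^{2} = \frac{169}{16}$)
$\frac{\left(-50 - 4414\right) \left(-4034 + 4021\right)}{W{\left(A{\left(5 \right)},T \right)}} = \frac{\left(-50 - 4414\right) \left(-4034 + 4021\right)}{\frac{169}{16}} = \left(-4464\right) \left(-13\right) \frac{16}{169} = 58032 \cdot \frac{16}{169} = \frac{71424}{13}$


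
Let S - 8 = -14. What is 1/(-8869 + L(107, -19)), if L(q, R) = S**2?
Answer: -1/8833 ≈ -0.00011321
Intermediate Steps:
S = -6 (S = 8 - 14 = -6)
L(q, R) = 36 (L(q, R) = (-6)**2 = 36)
1/(-8869 + L(107, -19)) = 1/(-8869 + 36) = 1/(-8833) = -1/8833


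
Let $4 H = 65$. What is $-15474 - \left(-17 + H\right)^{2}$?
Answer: $- \frac{247593}{16} \approx -15475.0$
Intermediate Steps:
$H = \frac{65}{4}$ ($H = \frac{1}{4} \cdot 65 = \frac{65}{4} \approx 16.25$)
$-15474 - \left(-17 + H\right)^{2} = -15474 - \left(-17 + \frac{65}{4}\right)^{2} = -15474 - \left(- \frac{3}{4}\right)^{2} = -15474 - \frac{9}{16} = - \frac{247593}{16}$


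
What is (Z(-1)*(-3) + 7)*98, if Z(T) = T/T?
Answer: 392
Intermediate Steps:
Z(T) = 1
(Z(-1)*(-3) + 7)*98 = (1*(-3) + 7)*98 = (-3 + 7)*98 = 4*98 = 392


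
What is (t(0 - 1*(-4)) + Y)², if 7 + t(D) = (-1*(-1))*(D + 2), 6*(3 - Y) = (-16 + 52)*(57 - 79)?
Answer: 17956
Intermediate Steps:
Y = 135 (Y = 3 - (-16 + 52)*(57 - 79)/6 = 3 - 6*(-22) = 3 - ⅙*(-792) = 3 + 132 = 135)
t(D) = -5 + D (t(D) = -7 + (-1*(-1))*(D + 2) = -7 + 1*(2 + D) = -7 + (2 + D) = -5 + D)
(t(0 - 1*(-4)) + Y)² = ((-5 + (0 - 1*(-4))) + 135)² = ((-5 + (0 + 4)) + 135)² = ((-5 + 4) + 135)² = (-1 + 135)² = 134² = 17956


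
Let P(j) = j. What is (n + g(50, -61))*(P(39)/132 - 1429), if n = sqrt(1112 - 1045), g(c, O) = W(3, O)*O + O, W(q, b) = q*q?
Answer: 19173215/22 - 62863*sqrt(67)/44 ≈ 8.5982e+5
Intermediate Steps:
W(q, b) = q**2
g(c, O) = 10*O (g(c, O) = 3**2*O + O = 9*O + O = 10*O)
n = sqrt(67) ≈ 8.1853
(n + g(50, -61))*(P(39)/132 - 1429) = (sqrt(67) + 10*(-61))*(39/132 - 1429) = (sqrt(67) - 610)*(39*(1/132) - 1429) = (-610 + sqrt(67))*(13/44 - 1429) = (-610 + sqrt(67))*(-62863/44) = 19173215/22 - 62863*sqrt(67)/44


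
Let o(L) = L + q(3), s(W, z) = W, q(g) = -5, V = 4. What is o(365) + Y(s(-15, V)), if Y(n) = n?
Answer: 345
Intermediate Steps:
o(L) = -5 + L (o(L) = L - 5 = -5 + L)
o(365) + Y(s(-15, V)) = (-5 + 365) - 15 = 360 - 15 = 345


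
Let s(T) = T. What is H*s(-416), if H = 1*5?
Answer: -2080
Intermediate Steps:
H = 5
H*s(-416) = 5*(-416) = -2080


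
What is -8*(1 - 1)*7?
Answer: 0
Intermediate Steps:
-8*(1 - 1)*7 = -8*0*7 = 0*7 = 0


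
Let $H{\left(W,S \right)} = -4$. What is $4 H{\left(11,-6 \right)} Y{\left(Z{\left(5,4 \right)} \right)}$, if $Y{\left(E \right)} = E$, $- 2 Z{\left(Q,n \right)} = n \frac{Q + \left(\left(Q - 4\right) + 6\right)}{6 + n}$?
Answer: $\frac{192}{5} \approx 38.4$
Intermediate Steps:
$Z{\left(Q,n \right)} = - \frac{n \left(2 + 2 Q\right)}{2 \left(6 + n\right)}$ ($Z{\left(Q,n \right)} = - \frac{n \frac{Q + \left(\left(Q - 4\right) + 6\right)}{6 + n}}{2} = - \frac{n \frac{Q + \left(\left(-4 + Q\right) + 6\right)}{6 + n}}{2} = - \frac{n \frac{Q + \left(2 + Q\right)}{6 + n}}{2} = - \frac{n \frac{2 + 2 Q}{6 + n}}{2} = - \frac{n \frac{1}{6 + n} \left(2 + 2 Q\right)}{2} = - \frac{n \left(2 + 2 Q\right)}{2 \left(6 + n\right)}$)
$4 H{\left(11,-6 \right)} Y{\left(Z{\left(5,4 \right)} \right)} = 4 \left(-4\right) \left(\left(-1\right) 4 \frac{1}{6 + 4} \left(1 + 5\right)\right) = - 16 \left(\left(-1\right) 4 \cdot \frac{1}{10} \cdot 6\right) = \left(-16\right) \left(- \frac{12}{5}\right) = \frac{192}{5}$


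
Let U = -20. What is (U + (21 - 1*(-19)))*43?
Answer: 860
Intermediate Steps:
(U + (21 - 1*(-19)))*43 = (-20 + (21 - 1*(-19)))*43 = (-20 + (21 + 19))*43 = (-20 + 40)*43 = 20*43 = 860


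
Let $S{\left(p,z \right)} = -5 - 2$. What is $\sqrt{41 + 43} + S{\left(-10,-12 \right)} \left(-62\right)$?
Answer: $434 + 2 \sqrt{21} \approx 443.17$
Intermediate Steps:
$S{\left(p,z \right)} = -7$ ($S{\left(p,z \right)} = -5 - 2 = -7$)
$\sqrt{41 + 43} + S{\left(-10,-12 \right)} \left(-62\right) = \sqrt{41 + 43} - -434 = \sqrt{84} + 434 = 2 \sqrt{21} + 434 = 434 + 2 \sqrt{21}$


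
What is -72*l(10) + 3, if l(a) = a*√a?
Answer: 3 - 720*√10 ≈ -2273.8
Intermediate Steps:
l(a) = a^(3/2)
-72*l(10) + 3 = -720*√10 + 3 = 3 - 720*√10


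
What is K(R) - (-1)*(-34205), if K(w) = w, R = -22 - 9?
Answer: -34236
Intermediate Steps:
R = -31
K(R) - (-1)*(-34205) = -31 - (-1)*(-34205) = -31 - 1*34205 = -31 - 34205 = -34236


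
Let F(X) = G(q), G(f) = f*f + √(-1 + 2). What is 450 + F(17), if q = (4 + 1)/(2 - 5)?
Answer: 4084/9 ≈ 453.78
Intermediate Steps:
q = -5/3 (q = 5/(-3) = 5*(-⅓) = -5/3 ≈ -1.6667)
G(f) = 1 + f² (G(f) = f² + √1 = f² + 1 = 1 + f²)
F(X) = 34/9 (F(X) = 1 + (-5/3)² = 1 + 25/9 = 34/9)
450 + F(17) = 450 + 34/9 = 4084/9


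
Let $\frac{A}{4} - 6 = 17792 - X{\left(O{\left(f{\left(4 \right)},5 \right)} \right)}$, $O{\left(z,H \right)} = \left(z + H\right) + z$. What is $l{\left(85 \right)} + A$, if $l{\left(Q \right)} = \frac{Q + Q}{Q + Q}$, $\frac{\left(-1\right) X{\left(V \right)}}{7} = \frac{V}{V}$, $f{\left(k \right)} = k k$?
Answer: $71221$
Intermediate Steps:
$f{\left(k \right)} = k^{2}$
$O{\left(z,H \right)} = H + 2 z$ ($O{\left(z,H \right)} = \left(H + z\right) + z = H + 2 z$)
$X{\left(V \right)} = -7$ ($X{\left(V \right)} = - 7 \frac{V}{V} = \left(-7\right) 1 = -7$)
$l{\left(Q \right)} = 1$ ($l{\left(Q \right)} = \frac{2 Q}{2 Q} = 2 Q \frac{1}{2 Q} = 1$)
$A = 71220$ ($A = 24 + 4 \left(17792 - -7\right) = 24 + 4 \left(17792 + 7\right) = 24 + 4 \cdot 17799 = 24 + 71196 = 71220$)
$l{\left(85 \right)} + A = 1 + 71220 = 71221$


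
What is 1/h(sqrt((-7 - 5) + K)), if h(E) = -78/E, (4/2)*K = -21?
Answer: -I*sqrt(10)/52 ≈ -0.060813*I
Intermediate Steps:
K = -21/2 (K = (1/2)*(-21) = -21/2 ≈ -10.500)
1/h(sqrt((-7 - 5) + K)) = 1/(-78/sqrt((-7 - 5) - 21/2)) = 1/(-78/sqrt(-12 - 21/2)) = 1/(-78*(-I*sqrt(10)/15)) = 1/(-(-26)*I*sqrt(10)/5) = 1/(26*I*sqrt(10)/5) = -I*sqrt(10)/52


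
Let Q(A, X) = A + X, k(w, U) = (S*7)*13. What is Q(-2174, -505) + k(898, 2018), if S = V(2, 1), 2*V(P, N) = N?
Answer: -5267/2 ≈ -2633.5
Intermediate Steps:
V(P, N) = N/2
S = ½ (S = (½)*1 = ½ ≈ 0.50000)
k(w, U) = 91/2 (k(w, U) = ((½)*7)*13 = (7/2)*13 = 91/2)
Q(-2174, -505) + k(898, 2018) = (-2174 - 505) + 91/2 = -2679 + 91/2 = -5267/2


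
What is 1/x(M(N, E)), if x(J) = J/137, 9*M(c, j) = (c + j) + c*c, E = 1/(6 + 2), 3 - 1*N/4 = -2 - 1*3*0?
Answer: 9864/3361 ≈ 2.9348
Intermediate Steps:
N = 20 (N = 12 - 4*(-2 - 1*3*0) = 12 - 4*(-2 - 3*0) = 12 - 4*(-2 + 0) = 12 - 4*(-2) = 12 + 8 = 20)
E = ⅛ (E = 1/8 = ⅛ ≈ 0.12500)
M(c, j) = c/9 + j/9 + c²/9 (M(c, j) = ((c + j) + c*c)/9 = ((c + j) + c²)/9 = (c + j + c²)/9 = c/9 + j/9 + c²/9)
x(J) = J/137 (x(J) = J*(1/137) = J/137)
1/x(M(N, E)) = 1/(((⅑)*20 + (⅑)*(⅛) + (⅑)*20²)/137) = 1/((20/9 + 1/72 + (⅑)*400)/137) = 1/((20/9 + 1/72 + 400/9)/137) = 1/((1/137)*(3361/72)) = 1/(3361/9864) = 9864/3361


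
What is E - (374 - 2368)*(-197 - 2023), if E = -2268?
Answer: -4428948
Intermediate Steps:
E - (374 - 2368)*(-197 - 2023) = -2268 - (374 - 2368)*(-197 - 2023) = -2268 - (-1994)*(-2220) = -2268 - 1*4426680 = -2268 - 4426680 = -4428948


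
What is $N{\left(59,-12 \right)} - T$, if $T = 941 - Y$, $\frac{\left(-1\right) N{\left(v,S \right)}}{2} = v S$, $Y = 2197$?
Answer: $2672$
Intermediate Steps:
$N{\left(v,S \right)} = - 2 S v$ ($N{\left(v,S \right)} = - 2 v S = - 2 S v$)
$T = -1256$ ($T = 941 - 2197 = -1256$)
$N{\left(59,-12 \right)} - T = \left(-2\right) \left(-12\right) 59 - -1256 = 1416 + 1256 = 2672$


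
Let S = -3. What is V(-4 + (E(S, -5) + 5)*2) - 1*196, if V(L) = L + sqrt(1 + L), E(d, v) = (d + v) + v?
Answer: -216 + I*sqrt(19) ≈ -216.0 + 4.3589*I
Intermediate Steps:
E(d, v) = d + 2*v
V(-4 + (E(S, -5) + 5)*2) - 1*196 = ((-4 + ((-3 + 2*(-5)) + 5)*2) + sqrt(1 + (-4 + ((-3 + 2*(-5)) + 5)*2))) - 1*196 = ((-4 + ((-3 - 10) + 5)*2) + sqrt(1 + (-4 + ((-3 - 10) + 5)*2))) - 196 = ((-4 + (-13 + 5)*2) + sqrt(1 + (-4 + (-13 + 5)*2))) - 196 = ((-4 - 8*2) + sqrt(1 + (-4 - 8*2))) - 196 = ((-4 - 16) + sqrt(1 + (-4 - 16))) - 196 = (-20 + sqrt(1 - 20)) - 196 = (-20 + sqrt(-19)) - 196 = (-20 + I*sqrt(19)) - 196 = -216 + I*sqrt(19)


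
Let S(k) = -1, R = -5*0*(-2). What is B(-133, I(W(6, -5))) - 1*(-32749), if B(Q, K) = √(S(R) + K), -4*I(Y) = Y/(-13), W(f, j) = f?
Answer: 32749 + I*√598/26 ≈ 32749.0 + 0.94054*I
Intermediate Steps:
R = 0 (R = 0*(-2) = 0)
I(Y) = Y/52 (I(Y) = -Y/(4*(-13)) = -Y*(-1)/(4*13) = -(-1)*Y/52 = Y/52)
B(Q, K) = √(-1 + K)
B(-133, I(W(6, -5))) - 1*(-32749) = √(-1 + (1/52)*6) - 1*(-32749) = √(-1 + 3/26) + 32749 = √(-23/26) + 32749 = I*√598/26 + 32749 = 32749 + I*√598/26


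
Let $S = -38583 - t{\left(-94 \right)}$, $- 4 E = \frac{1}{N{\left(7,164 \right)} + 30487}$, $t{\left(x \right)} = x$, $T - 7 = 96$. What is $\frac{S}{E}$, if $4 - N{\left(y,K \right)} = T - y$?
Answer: $4679492620$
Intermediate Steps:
$T = 103$ ($T = 7 + 96 = 103$)
$N{\left(y,K \right)} = -99 + y$ ($N{\left(y,K \right)} = 4 - \left(103 - y\right) = 4 + \left(-103 + y\right) = -99 + y$)
$E = - \frac{1}{121580}$ ($E = - \frac{1}{4 \left(\left(-99 + 7\right) + 30487\right)} = - \frac{1}{4 \left(-92 + 30487\right)} = - \frac{1}{4 \cdot 30395} = \left(- \frac{1}{4}\right) \frac{1}{30395} = - \frac{1}{121580} \approx -8.225 \cdot 10^{-6}$)
$S = -38489$ ($S = -38583 - -94 = -38583 + 94 = -38489$)
$\frac{S}{E} = - \frac{38489}{- \frac{1}{121580}} = \left(-38489\right) \left(-121580\right) = 4679492620$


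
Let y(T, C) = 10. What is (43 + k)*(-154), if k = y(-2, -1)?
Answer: -8162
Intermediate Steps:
k = 10
(43 + k)*(-154) = (43 + 10)*(-154) = 53*(-154) = -8162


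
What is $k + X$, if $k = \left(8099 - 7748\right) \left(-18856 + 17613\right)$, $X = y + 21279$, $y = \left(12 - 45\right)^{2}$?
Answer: $-413925$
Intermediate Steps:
$y = 1089$ ($y = \left(-33\right)^{2} = 1089$)
$X = 22368$ ($X = 1089 + 21279 = 22368$)
$k = -436293$ ($k = \left(8099 - 7748\right) \left(-1243\right) = 351 \left(-1243\right) = -436293$)
$k + X = -436293 + 22368 = -413925$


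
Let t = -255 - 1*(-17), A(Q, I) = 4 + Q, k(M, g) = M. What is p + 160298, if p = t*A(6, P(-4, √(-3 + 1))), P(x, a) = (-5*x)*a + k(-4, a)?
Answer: 157918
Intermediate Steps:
P(x, a) = -4 - 5*a*x (P(x, a) = (-5*x)*a - 4 = -5*a*x - 4 = -4 - 5*a*x)
t = -238 (t = -255 + 17 = -238)
p = -2380 (p = -238*(4 + 6) = -238*10 = -2380)
p + 160298 = -2380 + 160298 = 157918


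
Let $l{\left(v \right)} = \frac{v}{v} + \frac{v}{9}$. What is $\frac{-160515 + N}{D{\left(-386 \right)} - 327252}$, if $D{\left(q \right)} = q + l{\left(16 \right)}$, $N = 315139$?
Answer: $- \frac{1391616}{2948717} \approx -0.47194$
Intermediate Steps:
$l{\left(v \right)} = 1 + \frac{v}{9}$ ($l{\left(v \right)} = 1 + v \frac{1}{9} = 1 + \frac{v}{9}$)
$D{\left(q \right)} = \frac{25}{9} + q$ ($D{\left(q \right)} = q + \left(1 + \frac{1}{9} \cdot 16\right) = q + \left(1 + \frac{16}{9}\right) = q + \frac{25}{9} = \frac{25}{9} + q$)
$\frac{-160515 + N}{D{\left(-386 \right)} - 327252} = \frac{-160515 + 315139}{\left(\frac{25}{9} - 386\right) - 327252} = \frac{154624}{- \frac{3449}{9} - 327252} = \frac{154624}{- \frac{2948717}{9}} = 154624 \left(- \frac{9}{2948717}\right) = - \frac{1391616}{2948717}$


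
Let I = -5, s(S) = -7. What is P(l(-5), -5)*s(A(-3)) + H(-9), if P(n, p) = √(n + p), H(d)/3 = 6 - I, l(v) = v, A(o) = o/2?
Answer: 33 - 7*I*√10 ≈ 33.0 - 22.136*I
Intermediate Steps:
A(o) = o/2 (A(o) = o*(½) = o/2)
H(d) = 33 (H(d) = 3*(6 - 1*(-5)) = 3*(6 + 5) = 3*11 = 33)
P(l(-5), -5)*s(A(-3)) + H(-9) = √(-5 - 5)*(-7) + 33 = √(-10)*(-7) + 33 = (I*√10)*(-7) + 33 = -7*I*√10 + 33 = 33 - 7*I*√10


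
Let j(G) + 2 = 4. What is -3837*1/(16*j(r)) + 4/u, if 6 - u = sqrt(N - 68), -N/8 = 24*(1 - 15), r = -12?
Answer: -1239447/10336 - sqrt(655)/323 ≈ -119.99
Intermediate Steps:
j(G) = 2 (j(G) = -2 + 4 = 2)
N = 2688 (N = -192*(1 - 15) = -192*(-14) = -8*(-336) = 2688)
u = 6 - 2*sqrt(655) (u = 6 - sqrt(2688 - 68) = 6 - sqrt(2620) = 6 - 2*sqrt(655) ≈ -45.186)
-3837*1/(16*j(r)) + 4/u = -3837/(2*16) + 4/(6 - 2*sqrt(655)) = -3837/32 + 4/(6 - 2*sqrt(655))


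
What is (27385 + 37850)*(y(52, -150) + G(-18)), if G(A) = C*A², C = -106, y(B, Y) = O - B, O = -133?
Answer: -2252499315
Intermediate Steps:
y(B, Y) = -133 - B
G(A) = -106*A²
(27385 + 37850)*(y(52, -150) + G(-18)) = (27385 + 37850)*((-133 - 1*52) - 106*(-18)²) = 65235*((-133 - 52) - 106*324) = 65235*(-185 - 34344) = 65235*(-34529) = -2252499315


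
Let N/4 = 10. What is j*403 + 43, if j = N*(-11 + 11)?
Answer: 43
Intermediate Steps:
N = 40 (N = 4*10 = 40)
j = 0 (j = 40*(-11 + 11) = 40*0 = 0)
j*403 + 43 = 0*403 + 43 = 0 + 43 = 43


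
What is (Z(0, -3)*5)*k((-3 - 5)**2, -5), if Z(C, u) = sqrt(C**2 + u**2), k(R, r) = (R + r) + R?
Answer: 1845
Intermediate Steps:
k(R, r) = r + 2*R
(Z(0, -3)*5)*k((-3 - 5)**2, -5) = (sqrt(0**2 + (-3)**2)*5)*(-5 + 2*(-3 - 5)**2) = (sqrt(0 + 9)*5)*(-5 + 2*(-8)**2) = (sqrt(9)*5)*(-5 + 2*64) = (3*5)*(-5 + 128) = 15*123 = 1845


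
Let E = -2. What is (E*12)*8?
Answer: -192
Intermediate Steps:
(E*12)*8 = -2*12*8 = -24*8 = -192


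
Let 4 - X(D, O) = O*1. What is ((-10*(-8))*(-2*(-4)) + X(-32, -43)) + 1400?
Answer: 2087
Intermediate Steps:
X(D, O) = 4 - O
((-10*(-8))*(-2*(-4)) + X(-32, -43)) + 1400 = ((-10*(-8))*(-2*(-4)) + (4 - 1*(-43))) + 1400 = (80*8 + (4 + 43)) + 1400 = (640 + 47) + 1400 = 687 + 1400 = 2087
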